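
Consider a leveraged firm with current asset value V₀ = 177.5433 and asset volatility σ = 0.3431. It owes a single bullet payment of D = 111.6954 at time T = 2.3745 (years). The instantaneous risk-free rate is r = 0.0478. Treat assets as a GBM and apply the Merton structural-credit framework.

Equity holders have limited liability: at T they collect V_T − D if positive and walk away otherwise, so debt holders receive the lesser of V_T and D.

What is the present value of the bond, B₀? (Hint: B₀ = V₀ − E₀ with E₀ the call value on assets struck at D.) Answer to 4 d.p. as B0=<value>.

B0=94.9104

d₁ = [ln(V₀/D) + (r + σ²/2)T] / (σ√T)
   = [ln(177.5433/111.6954) + (0.0478 + 0.5·0.3431²)·2.3745] / (0.3431·√2.3745)
   = [0.463439 + 0.253261] / 0.528697 = 1.355598
d₂ = d₁ − σ√T = 1.355598 − 0.528697 = 0.826901
N(d₁) = 0.912386,  N(d₂) = 0.795853,  e^(−rT) = 0.892703
E₀ = V₀·N(d₁) − D·e^(−rT)·N(d₂)
   = 177.5433·0.912386 − 111.6954·0.892703·0.795853 = 82.632885
B₀ = V₀ − E₀ = 177.5433 − 82.632885 = 94.910415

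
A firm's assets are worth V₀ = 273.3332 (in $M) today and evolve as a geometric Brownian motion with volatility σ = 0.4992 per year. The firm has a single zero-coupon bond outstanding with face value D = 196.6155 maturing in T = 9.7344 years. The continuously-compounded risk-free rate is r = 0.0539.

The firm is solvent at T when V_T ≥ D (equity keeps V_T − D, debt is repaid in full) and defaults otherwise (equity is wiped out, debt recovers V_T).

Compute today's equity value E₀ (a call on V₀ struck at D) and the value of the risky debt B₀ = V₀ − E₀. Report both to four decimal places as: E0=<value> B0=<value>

d₁ = [ln(V₀/D) + (r + σ²/2)T] / (σ√T)
   = [ln(273.3332/196.6155) + (0.0539 + 0.5·0.4992²)·9.7344] / (0.4992·√9.7344)
   = [0.329442 + 1.737594] / 1.557504 = 1.327146
d₂ = d₁ − σ√T = 1.327146 − 1.557504 = -0.230358
N(d₁) = 0.907770,  N(d₂) = 0.408907,  e^(−rT) = 0.591742
E₀ = V₀·N(d₁) − D·e^(−rT)·N(d₂)
   = 273.3332·0.907770 − 196.6155·0.591742·0.408907 = 200.549080
B₀ = V₀ − E₀ = 273.3332 − 200.549080 = 72.784120

E0=200.5491 B0=72.7841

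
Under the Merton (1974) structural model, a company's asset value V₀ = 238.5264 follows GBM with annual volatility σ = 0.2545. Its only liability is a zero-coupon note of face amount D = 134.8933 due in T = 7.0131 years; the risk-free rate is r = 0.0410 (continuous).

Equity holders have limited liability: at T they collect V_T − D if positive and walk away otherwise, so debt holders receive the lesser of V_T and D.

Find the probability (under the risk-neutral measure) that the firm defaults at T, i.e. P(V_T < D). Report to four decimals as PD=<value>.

PD=0.1748

d₁ = [ln(V₀/D) + (r + σ²/2)T] / (σ√T)
   = [ln(238.5264/134.8933) + (0.0410 + 0.5·0.2545²)·7.0131] / (0.2545·√7.0131)
   = [0.569996 + 0.514657] / 0.673973 = 1.609341
d₂ = d₁ − σ√T = 1.609341 − 0.673973 = 0.935367
risk-neutral PD = N(−d₂) = N(-0.935367) = 0.174799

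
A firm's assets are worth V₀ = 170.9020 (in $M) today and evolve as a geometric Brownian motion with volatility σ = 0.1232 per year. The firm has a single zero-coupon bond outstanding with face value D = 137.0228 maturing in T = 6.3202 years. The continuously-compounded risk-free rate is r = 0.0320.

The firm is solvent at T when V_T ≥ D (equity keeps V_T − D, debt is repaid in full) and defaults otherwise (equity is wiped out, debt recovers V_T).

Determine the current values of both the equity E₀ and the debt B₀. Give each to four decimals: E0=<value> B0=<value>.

d₁ = [ln(V₀/D) + (r + σ²/2)T] / (σ√T)
   = [ln(170.9020/137.0228) + (0.0320 + 0.5·0.1232²)·6.3202] / (0.1232·√6.3202)
   = [0.220943 + 0.250211] / 0.309725 = 1.521202
d₂ = d₁ − σ√T = 1.521202 − 0.309725 = 1.211477
N(d₁) = 0.935895,  N(d₂) = 0.887144,  e^(−rT) = 0.816894
E₀ = V₀·N(d₁) − D·e^(−rT)·N(d₂)
   = 170.9020·0.935895 − 137.0228·0.816894·0.887144 = 60.645699
B₀ = V₀ − E₀ = 170.9020 − 60.645699 = 110.256301

E0=60.6457 B0=110.2563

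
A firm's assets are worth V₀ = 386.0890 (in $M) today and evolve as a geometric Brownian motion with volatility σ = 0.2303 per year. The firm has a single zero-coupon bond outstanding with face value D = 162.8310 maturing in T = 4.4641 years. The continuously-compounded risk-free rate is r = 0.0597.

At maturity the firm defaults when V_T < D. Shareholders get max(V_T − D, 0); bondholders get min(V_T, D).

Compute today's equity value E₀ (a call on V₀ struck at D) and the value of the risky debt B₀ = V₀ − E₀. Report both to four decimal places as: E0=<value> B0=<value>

d₁ = [ln(V₀/D) + (r + σ²/2)T] / (σ√T)
   = [ln(386.0890/162.8310) + (0.0597 + 0.5·0.2303²)·4.4641] / (0.2303·√4.4641)
   = [0.863355 + 0.384890] / 0.486587 = 2.565306
d₂ = d₁ − σ√T = 2.565306 − 0.486587 = 2.078718
N(d₁) = 0.994846,  N(d₂) = 0.981178,  e^(−rT) = 0.766051
E₀ = V₀·N(d₁) − D·e^(−rT)·N(d₂)
   = 386.0890·0.994846 − 162.8310·0.766051·0.981178 = 261.709931
B₀ = V₀ − E₀ = 386.0890 − 261.709931 = 124.379069

E0=261.7099 B0=124.3791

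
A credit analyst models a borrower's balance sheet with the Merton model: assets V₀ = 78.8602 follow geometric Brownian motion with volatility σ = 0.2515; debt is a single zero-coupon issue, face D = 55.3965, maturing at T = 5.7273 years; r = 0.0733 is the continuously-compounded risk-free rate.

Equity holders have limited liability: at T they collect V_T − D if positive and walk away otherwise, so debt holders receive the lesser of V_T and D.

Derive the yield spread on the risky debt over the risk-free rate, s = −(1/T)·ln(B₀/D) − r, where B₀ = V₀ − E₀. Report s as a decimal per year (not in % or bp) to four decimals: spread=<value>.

spread=0.0072

d₁ = [ln(V₀/D) + (r + σ²/2)T] / (σ√T)
   = [ln(78.8602/55.3965) + (0.0733 + 0.5·0.2515²)·5.7273] / (0.2515·√5.7273)
   = [0.353160 + 0.600943] / 0.601884 = 1.585195
d₂ = d₁ − σ√T = 1.585195 − 0.601884 = 0.983310
N(d₁) = 0.943539,  N(d₂) = 0.837273,  e^(−rT) = 0.657171
E₀ = V₀·N(d₁) − D·e^(−rT)·N(d₂)
   = 78.8602·0.943539 − 55.3965·0.657171·0.837273 = 43.926783
B₀ = V₀ − E₀ = 78.8602 − 43.926783 = 34.933417
spread = −(1/T)·ln(B₀/D) − r = −(1/5.7273)·ln(34.933417/55.3965) − 0.0733 = 0.00720434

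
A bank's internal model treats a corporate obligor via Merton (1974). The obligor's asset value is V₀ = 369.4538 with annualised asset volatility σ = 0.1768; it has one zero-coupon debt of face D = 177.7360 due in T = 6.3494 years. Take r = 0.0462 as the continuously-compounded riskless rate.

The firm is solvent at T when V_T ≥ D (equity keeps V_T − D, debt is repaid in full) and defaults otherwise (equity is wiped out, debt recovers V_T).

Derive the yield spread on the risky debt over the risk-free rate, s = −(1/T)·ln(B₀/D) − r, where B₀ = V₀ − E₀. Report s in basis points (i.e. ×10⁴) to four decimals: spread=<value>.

spread=4.1974

d₁ = [ln(V₀/D) + (r + σ²/2)T] / (σ√T)
   = [ln(369.4538/177.7360) + (0.0462 + 0.5·0.1768²)·6.3494] / (0.1768·√6.3494)
   = [0.731726 + 0.392578] / 0.445501 = 2.523685
d₂ = d₁ − σ√T = 2.523685 − 0.445501 = 2.078185
N(d₁) = 0.994193,  N(d₂) = 0.981154,  e^(−rT) = 0.745767
E₀ = V₀·N(d₁) − D·e^(−rT)·N(d₂)
   = 369.4538·0.994193 − 177.7360·0.745767·0.981154 = 237.256973
B₀ = V₀ − E₀ = 369.4538 − 237.256973 = 132.196827
spread = −(1/T)·ln(B₀/D) − r = −(1/6.3494)·ln(132.196827/177.7360) − 0.0462 = 0.00041974
in basis points: 0.00041974 × 10⁴ = 4.1974 bp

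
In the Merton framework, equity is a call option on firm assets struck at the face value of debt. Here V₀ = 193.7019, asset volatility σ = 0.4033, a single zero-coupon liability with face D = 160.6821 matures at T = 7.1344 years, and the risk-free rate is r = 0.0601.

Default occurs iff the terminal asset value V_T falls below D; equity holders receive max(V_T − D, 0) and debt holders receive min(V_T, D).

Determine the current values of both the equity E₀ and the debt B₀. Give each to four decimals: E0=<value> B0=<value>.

d₁ = [ln(V₀/D) + (r + σ²/2)T] / (σ√T)
   = [ln(193.7019/160.6821) + (0.0601 + 0.5·0.4033²)·7.1344] / (0.4033·√7.1344)
   = [0.186893 + 1.008986] / 1.077226 = 1.110146
d₂ = d₁ − σ√T = 1.110146 − 1.077226 = 0.032919
N(d₁) = 0.866532,  N(d₂) = 0.513131,  e^(−rT) = 0.651305
E₀ = V₀·N(d₁) − D·e^(−rT)·N(d₂)
   = 193.7019·0.866532 − 160.6821·0.651305·0.513131 = 114.148200
B₀ = V₀ − E₀ = 193.7019 − 114.148200 = 79.553700

E0=114.1482 B0=79.5537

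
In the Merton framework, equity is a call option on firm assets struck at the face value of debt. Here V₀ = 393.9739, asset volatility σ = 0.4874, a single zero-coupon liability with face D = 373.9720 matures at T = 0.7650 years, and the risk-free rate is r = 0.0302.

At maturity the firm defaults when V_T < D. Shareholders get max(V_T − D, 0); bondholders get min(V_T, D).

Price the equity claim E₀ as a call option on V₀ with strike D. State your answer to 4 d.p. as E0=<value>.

d₁ = [ln(V₀/D) + (r + σ²/2)T] / (σ√T)
   = [ln(393.9739/373.9720) + (0.0302 + 0.5·0.4874²)·0.7650] / (0.4874·√0.7650)
   = [0.052104 + 0.113969] / 0.426301 = 0.389567
d₂ = d₁ − σ√T = 0.389567 − 0.426301 = -0.036733
N(d₁) = 0.651572,  N(d₂) = 0.485349,  e^(−rT) = 0.977162
E₀ = V₀·N(d₁) − D·e^(−rT)·N(d₂)
   = 393.9739·0.651572 − 373.9720·0.977162·0.485349 = 79.340712

E0=79.3407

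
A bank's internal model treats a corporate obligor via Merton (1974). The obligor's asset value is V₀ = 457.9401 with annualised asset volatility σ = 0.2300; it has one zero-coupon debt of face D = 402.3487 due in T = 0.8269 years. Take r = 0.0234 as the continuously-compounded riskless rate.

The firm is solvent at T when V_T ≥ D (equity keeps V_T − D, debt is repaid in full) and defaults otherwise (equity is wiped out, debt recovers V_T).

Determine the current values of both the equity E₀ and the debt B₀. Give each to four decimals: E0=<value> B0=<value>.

d₁ = [ln(V₀/D) + (r + σ²/2)T] / (σ√T)
   = [ln(457.9401/402.3487) + (0.0234 + 0.5·0.2300²)·0.8269] / (0.2300·√0.8269)
   = [0.129419 + 0.041221] / 0.209148 = 0.815882
d₂ = d₁ − σ√T = 0.815882 − 0.209148 = 0.606733
N(d₁) = 0.792716,  N(d₂) = 0.727986,  e^(−rT) = 0.980837
E₀ = V₀·N(d₁) − D·e^(−rT)·N(d₂)
   = 457.9401·0.792716 − 402.3487·0.980837·0.727986 = 75.725299
B₀ = V₀ − E₀ = 457.9401 − 75.725299 = 382.214801

E0=75.7253 B0=382.2148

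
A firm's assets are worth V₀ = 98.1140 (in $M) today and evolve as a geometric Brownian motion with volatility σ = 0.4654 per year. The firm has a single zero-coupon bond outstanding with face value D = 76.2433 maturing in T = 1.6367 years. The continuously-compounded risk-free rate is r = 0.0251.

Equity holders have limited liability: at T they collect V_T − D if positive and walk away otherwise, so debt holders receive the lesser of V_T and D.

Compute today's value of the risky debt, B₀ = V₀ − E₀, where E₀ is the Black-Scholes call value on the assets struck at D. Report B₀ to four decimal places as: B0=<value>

B0=63.3038

d₁ = [ln(V₀/D) + (r + σ²/2)T] / (σ√T)
   = [ln(98.1140/76.2433) + (0.0251 + 0.5·0.4654²)·1.6367] / (0.4654·√1.6367)
   = [0.252201 + 0.218333] / 0.595403 = 0.790278
d₂ = d₁ − σ√T = 0.790278 − 0.595403 = 0.194875
N(d₁) = 0.785317,  N(d₂) = 0.577255,  e^(−rT) = 0.959751
E₀ = V₀·N(d₁) − D·e^(−rT)·N(d₂)
   = 98.1140·0.785317 − 76.2433·0.959751·0.577255 = 34.810242
B₀ = V₀ − E₀ = 98.1140 − 34.810242 = 63.303758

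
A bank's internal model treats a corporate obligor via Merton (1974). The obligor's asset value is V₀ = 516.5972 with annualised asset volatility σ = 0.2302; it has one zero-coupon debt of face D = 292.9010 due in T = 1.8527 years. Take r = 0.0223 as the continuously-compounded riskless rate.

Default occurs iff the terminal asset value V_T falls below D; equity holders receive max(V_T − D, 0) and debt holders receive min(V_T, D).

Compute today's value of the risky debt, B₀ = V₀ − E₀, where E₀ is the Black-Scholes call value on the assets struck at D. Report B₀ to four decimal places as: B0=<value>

B0=279.8775

d₁ = [ln(V₀/D) + (r + σ²/2)T] / (σ√T)
   = [ln(516.5972/292.9010) + (0.0223 + 0.5·0.2302²)·1.8527] / (0.2302·√1.8527)
   = [0.567429 + 0.090404] / 0.313334 = 2.099461
d₂ = d₁ − σ√T = 2.099461 − 0.313334 = 1.786127
N(d₁) = 0.982112,  N(d₂) = 0.962961,  e^(−rT) = 0.959527
E₀ = V₀·N(d₁) − D·e^(−rT)·N(d₂)
   = 516.5972·0.982112 − 292.9010·0.959527·0.962961 = 236.719705
B₀ = V₀ − E₀ = 516.5972 − 236.719705 = 279.877495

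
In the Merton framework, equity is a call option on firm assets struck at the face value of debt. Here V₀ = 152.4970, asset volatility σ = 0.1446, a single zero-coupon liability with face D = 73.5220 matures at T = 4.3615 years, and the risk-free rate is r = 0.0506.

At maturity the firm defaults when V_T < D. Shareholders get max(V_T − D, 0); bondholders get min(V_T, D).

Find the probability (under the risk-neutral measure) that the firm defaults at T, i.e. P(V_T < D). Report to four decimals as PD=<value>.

d₁ = [ln(V₀/D) + (r + σ²/2)T] / (σ√T)
   = [ln(152.4970/73.5220) + (0.0506 + 0.5·0.1446²)·4.3615] / (0.1446·√4.3615)
   = [0.729560 + 0.266290] / 0.301986 = 3.297673
d₂ = d₁ − σ√T = 3.297673 − 0.301986 = 2.995688
risk-neutral PD = N(−d₂) = N(-2.995688) = 0.001369

PD=0.0014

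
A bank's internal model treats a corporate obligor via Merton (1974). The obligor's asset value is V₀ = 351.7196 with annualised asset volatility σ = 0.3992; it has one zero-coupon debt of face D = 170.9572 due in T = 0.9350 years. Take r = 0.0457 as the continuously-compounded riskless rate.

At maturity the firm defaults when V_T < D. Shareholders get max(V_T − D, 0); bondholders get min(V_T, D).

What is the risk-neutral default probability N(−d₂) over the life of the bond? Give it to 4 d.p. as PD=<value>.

d₁ = [ln(V₀/D) + (r + σ²/2)T] / (σ√T)
   = [ln(351.7196/170.9572) + (0.0457 + 0.5·0.3992²)·0.9350] / (0.3992·√0.9350)
   = [0.721421 + 0.117231] / 0.386008 = 2.172627
d₂ = d₁ − σ√T = 2.172627 − 0.386008 = 1.786619
risk-neutral PD = N(−d₂) = N(-1.786619) = 0.037000

PD=0.0370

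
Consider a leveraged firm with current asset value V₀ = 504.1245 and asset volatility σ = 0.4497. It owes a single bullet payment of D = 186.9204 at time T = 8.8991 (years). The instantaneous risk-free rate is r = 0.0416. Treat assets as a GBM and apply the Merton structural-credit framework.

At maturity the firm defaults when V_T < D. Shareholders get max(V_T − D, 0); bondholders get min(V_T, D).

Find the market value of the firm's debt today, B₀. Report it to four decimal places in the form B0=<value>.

d₁ = [ln(V₀/D) + (r + σ²/2)T] / (σ√T)
   = [ln(504.1245/186.9204) + (0.0416 + 0.5·0.4497²)·8.8991] / (0.4497·√8.8991)
   = [0.992140 + 1.270035] / 1.341516 = 1.686283
d₂ = d₁ − σ√T = 1.686283 − 1.341516 = 0.344767
N(d₁) = 0.954129,  N(d₂) = 0.634865,  e^(−rT) = 0.690594
E₀ = V₀·N(d₁) − D·e^(−rT)·N(d₂)
   = 504.1245·0.954129 − 186.9204·0.690594·0.634865 = 399.047660
B₀ = V₀ − E₀ = 504.1245 − 399.047660 = 105.076840

B0=105.0768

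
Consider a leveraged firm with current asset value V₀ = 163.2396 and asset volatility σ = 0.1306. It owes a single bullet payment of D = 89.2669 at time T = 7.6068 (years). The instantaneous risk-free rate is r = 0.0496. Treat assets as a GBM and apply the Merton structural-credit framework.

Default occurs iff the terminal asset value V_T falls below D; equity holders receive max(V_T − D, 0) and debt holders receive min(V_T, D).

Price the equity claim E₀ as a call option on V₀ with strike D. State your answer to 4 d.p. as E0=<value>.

d₁ = [ln(V₀/D) + (r + σ²/2)T] / (σ√T)
   = [ln(163.2396/89.2669) + (0.0496 + 0.5·0.1306²)·7.6068] / (0.1306·√7.6068)
   = [0.603588 + 0.442169] / 0.360200 = 2.903267
d₂ = d₁ − σ√T = 2.903267 − 0.360200 = 2.543066
N(d₁) = 0.998154,  N(d₂) = 0.994506,  e^(−rT) = 0.685712
E₀ = V₀·N(d₁) − D·e^(−rT)·N(d₂)
   = 163.2396·0.998154 − 89.2669·0.685712·0.994506 = 102.063091

E0=102.0631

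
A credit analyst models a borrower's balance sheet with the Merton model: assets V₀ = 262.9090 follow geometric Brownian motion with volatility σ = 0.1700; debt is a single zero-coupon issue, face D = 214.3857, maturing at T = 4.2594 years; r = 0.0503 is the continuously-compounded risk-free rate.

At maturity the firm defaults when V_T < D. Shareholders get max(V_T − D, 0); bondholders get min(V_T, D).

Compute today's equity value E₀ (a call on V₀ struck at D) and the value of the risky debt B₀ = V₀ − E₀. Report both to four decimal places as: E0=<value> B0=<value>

d₁ = [ln(V₀/D) + (r + σ²/2)T] / (σ√T)
   = [ln(262.9090/214.3857) + (0.0503 + 0.5·0.1700²)·4.2594] / (0.1700·√4.2594)
   = [0.204031 + 0.275796] / 0.350851 = 1.367609
d₂ = d₁ − σ√T = 1.367609 − 0.350851 = 1.016757
N(d₁) = 0.914283,  N(d₂) = 0.845366,  e^(−rT) = 0.807148
E₀ = V₀·N(d₁) − D·e^(−rT)·N(d₂)
   = 262.9090·0.914283 − 214.3857·0.807148·0.845366 = 94.090198
B₀ = V₀ − E₀ = 262.9090 − 94.090198 = 168.818802

E0=94.0902 B0=168.8188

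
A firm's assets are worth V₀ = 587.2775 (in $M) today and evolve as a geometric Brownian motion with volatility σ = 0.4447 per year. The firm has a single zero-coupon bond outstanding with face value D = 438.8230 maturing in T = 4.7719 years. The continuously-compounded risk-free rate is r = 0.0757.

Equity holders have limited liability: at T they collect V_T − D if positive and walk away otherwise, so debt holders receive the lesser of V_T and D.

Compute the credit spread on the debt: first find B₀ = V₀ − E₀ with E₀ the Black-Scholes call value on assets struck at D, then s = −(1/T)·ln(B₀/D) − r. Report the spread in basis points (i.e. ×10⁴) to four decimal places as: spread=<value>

d₁ = [ln(V₀/D) + (r + σ²/2)T] / (σ√T)
   = [ln(587.2775/438.8230) + (0.0757 + 0.5·0.4447²)·4.7719] / (0.4447·√4.7719)
   = [0.291401 + 0.833074] / 0.971433 = 1.157543
d₂ = d₁ − σ√T = 1.157543 − 0.971433 = 0.186110
N(d₁) = 0.876475,  N(d₂) = 0.573821,  e^(−rT) = 0.696817
E₀ = V₀·N(d₁) − D·e^(−rT)·N(d₂)
   = 587.2775·0.876475 − 438.8230·0.696817·0.573821 = 339.271404
B₀ = V₀ − E₀ = 587.2775 − 339.271404 = 248.006096
spread = −(1/T)·ln(B₀/D) − r = −(1/4.7719)·ln(248.006096/438.8230) − 0.0757 = 0.04388398
in basis points: 0.04388398 × 10⁴ = 438.8398 bp

spread=438.8398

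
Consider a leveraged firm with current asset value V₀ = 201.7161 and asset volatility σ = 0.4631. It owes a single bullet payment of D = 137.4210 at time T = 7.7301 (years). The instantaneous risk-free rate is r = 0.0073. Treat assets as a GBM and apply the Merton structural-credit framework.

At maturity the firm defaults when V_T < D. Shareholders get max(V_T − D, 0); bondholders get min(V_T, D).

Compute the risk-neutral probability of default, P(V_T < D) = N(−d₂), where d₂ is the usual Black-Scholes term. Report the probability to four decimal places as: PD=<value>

PD=0.6186

d₁ = [ln(V₀/D) + (r + σ²/2)T] / (σ√T)
   = [ln(201.7161/137.4210) + (0.0073 + 0.5·0.4631²)·7.7301] / (0.4631·√7.7301)
   = [0.383812 + 0.885335] / 1.287560 = 0.985699
d₂ = d₁ − σ√T = 0.985699 − 1.287560 = -0.301860
risk-neutral PD = N(−d₂) = N(0.301860) = 0.618621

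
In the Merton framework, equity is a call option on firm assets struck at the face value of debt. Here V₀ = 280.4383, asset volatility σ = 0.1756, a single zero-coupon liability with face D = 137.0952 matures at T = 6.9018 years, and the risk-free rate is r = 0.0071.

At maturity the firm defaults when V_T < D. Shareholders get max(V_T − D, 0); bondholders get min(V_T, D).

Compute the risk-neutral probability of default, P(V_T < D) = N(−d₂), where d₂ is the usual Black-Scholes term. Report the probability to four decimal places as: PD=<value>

d₁ = [ln(V₀/D) + (r + σ²/2)T] / (σ√T)
   = [ln(280.4383/137.0952) + (0.0071 + 0.5·0.1756²)·6.9018] / (0.1756·√6.9018)
   = [0.715678 + 0.155413] / 0.461324 = 1.888242
d₂ = d₁ − σ√T = 1.888242 − 0.461324 = 1.426918
risk-neutral PD = N(−d₂) = N(-1.426918) = 0.076802

PD=0.0768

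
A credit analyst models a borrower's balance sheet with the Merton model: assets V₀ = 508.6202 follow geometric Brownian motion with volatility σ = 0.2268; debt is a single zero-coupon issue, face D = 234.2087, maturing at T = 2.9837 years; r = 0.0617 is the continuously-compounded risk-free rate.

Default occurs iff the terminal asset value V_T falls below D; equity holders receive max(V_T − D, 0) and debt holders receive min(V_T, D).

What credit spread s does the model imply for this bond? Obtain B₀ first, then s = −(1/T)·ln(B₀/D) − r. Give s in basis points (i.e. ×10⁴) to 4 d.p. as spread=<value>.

d₁ = [ln(V₀/D) + (r + σ²/2)T] / (σ√T)
   = [ln(508.6202/234.2087) + (0.0617 + 0.5·0.2268²)·2.9837] / (0.2268·√2.9837)
   = [0.775489 + 0.260832] / 0.391760 = 2.645293
d₂ = d₁ − σ√T = 2.645293 − 0.391760 = 2.253533
N(d₁) = 0.995919,  N(d₂) = 0.987887,  e^(−rT) = 0.831857
E₀ = V₀·N(d₁) − D·e^(−rT)·N(d₂)
   = 508.6202·0.995919 − 234.2087·0.831857·0.987887 = 314.076198
B₀ = V₀ − E₀ = 508.6202 − 314.076198 = 194.544002
spread = −(1/T)·ln(B₀/D) − r = −(1/2.9837)·ln(194.544002/234.2087) − 0.0617 = 0.00048931
in basis points: 0.00048931 × 10⁴ = 4.8931 bp

spread=4.8931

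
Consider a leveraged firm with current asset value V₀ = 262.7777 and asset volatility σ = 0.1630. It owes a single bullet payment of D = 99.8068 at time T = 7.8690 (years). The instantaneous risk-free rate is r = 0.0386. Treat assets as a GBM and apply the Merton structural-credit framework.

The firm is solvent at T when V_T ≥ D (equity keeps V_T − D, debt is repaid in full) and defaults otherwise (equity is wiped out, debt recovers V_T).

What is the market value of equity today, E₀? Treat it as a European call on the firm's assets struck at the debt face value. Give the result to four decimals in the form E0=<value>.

d₁ = [ln(V₀/D) + (r + σ²/2)T] / (σ√T)
   = [ln(262.7777/99.8068) + (0.0386 + 0.5·0.1630²)·7.8690] / (0.1630·√7.8690)
   = [0.968072 + 0.408279] / 0.457243 = 3.010107
d₂ = d₁ − σ√T = 3.010107 − 0.457243 = 2.552863
N(d₁) = 0.998694,  N(d₂) = 0.994658,  e^(−rT) = 0.738050
E₀ = V₀·N(d₁) − D·e^(−rT)·N(d₂)
   = 262.7777·0.998694 − 99.8068·0.738050·0.994658 = 189.165649

E0=189.1656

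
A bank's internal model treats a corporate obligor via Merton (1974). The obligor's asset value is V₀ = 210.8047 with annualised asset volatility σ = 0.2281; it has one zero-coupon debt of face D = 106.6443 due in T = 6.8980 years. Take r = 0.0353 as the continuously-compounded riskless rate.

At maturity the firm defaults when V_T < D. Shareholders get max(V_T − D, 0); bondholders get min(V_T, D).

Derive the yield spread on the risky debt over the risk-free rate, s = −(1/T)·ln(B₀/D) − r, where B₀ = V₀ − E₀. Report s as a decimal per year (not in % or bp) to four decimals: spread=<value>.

d₁ = [ln(V₀/D) + (r + σ²/2)T] / (σ√T)
   = [ln(210.8047/106.6443) + (0.0353 + 0.5·0.2281²)·6.8980] / (0.2281·√6.8980)
   = [0.681433 + 0.422950] / 0.599083 = 1.843456
d₂ = d₁ − σ√T = 1.843456 − 0.599083 = 1.244373
N(d₁) = 0.967369,  N(d₂) = 0.893319,  e^(−rT) = 0.783880
E₀ = V₀·N(d₁) − D·e^(−rT)·N(d₂)
   = 210.8047·0.967369 − 106.6443·0.783880·0.893319 = 129.247706
B₀ = V₀ − E₀ = 210.8047 − 129.247706 = 81.556994
spread = −(1/T)·ln(B₀/D) − r = −(1/6.8980)·ln(81.556994/106.6443) − 0.0353 = 0.00358039

spread=0.0036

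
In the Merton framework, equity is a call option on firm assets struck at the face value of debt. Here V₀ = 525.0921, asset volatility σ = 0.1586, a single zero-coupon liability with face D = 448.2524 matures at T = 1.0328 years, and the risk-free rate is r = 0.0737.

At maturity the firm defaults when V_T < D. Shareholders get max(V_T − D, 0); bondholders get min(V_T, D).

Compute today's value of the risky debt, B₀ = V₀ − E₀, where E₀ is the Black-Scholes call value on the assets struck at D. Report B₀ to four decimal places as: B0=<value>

B0=412.9558

d₁ = [ln(V₀/D) + (r + σ²/2)T] / (σ√T)
   = [ln(525.0921/448.2524) + (0.0737 + 0.5·0.1586²)·1.0328] / (0.1586·√1.0328)
   = [0.158217 + 0.089107] / 0.161180 = 1.534458
d₂ = d₁ − σ√T = 1.534458 − 0.161180 = 1.373278
N(d₁) = 0.937542,  N(d₂) = 0.915167,  e^(−rT) = 0.926707
E₀ = V₀·N(d₁) − D·e^(−rT)·N(d₂)
   = 525.0921·0.937542 − 448.2524·0.926707·0.915167 = 112.136316
B₀ = V₀ − E₀ = 525.0921 − 112.136316 = 412.955784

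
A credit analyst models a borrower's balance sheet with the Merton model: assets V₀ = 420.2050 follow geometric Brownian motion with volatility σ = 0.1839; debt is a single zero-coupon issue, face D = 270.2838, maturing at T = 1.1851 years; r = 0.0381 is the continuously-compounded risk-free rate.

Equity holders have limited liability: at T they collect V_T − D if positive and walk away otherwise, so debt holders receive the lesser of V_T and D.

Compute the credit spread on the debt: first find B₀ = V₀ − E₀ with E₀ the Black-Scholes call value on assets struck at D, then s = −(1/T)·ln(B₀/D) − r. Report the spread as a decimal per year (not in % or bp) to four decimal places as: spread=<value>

spread=0.0005

d₁ = [ln(V₀/D) + (r + σ²/2)T] / (σ√T)
   = [ln(420.2050/270.2838) + (0.0381 + 0.5·0.1839²)·1.1851] / (0.1839·√1.1851)
   = [0.441270 + 0.065192] / 0.200198 = 2.529809
d₂ = d₁ − σ√T = 2.529809 − 0.200198 = 2.329611
N(d₁) = 0.994294,  N(d₂) = 0.990087,  e^(−rT) = 0.955852
E₀ = V₀·N(d₁) − D·e^(−rT)·N(d₂)
   = 420.2050·0.994294 − 270.2838·0.955852·0.990087 = 162.017061
B₀ = V₀ − E₀ = 420.2050 − 162.017061 = 258.187939
spread = −(1/T)·ln(B₀/D) − r = −(1/1.1851)·ln(258.187939/270.2838) − 0.0381 = 0.00053366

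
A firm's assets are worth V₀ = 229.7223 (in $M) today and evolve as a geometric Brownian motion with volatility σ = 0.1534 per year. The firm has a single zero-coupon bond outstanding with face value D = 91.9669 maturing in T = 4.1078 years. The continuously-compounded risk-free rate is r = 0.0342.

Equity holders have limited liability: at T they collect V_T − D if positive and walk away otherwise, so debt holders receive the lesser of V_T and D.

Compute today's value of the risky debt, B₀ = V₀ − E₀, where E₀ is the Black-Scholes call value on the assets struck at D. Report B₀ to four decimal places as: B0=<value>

B0=79.9096

d₁ = [ln(V₀/D) + (r + σ²/2)T] / (σ√T)
   = [ln(229.7223/91.9669) + (0.0342 + 0.5·0.1534²)·4.1078] / (0.1534·√4.1078)
   = [0.915442 + 0.188818] / 0.310907 = 3.551744
d₂ = d₁ − σ√T = 3.551744 − 0.310907 = 3.240837
N(d₁) = 0.999809,  N(d₂) = 0.999404,  e^(−rT) = 0.868935
E₀ = V₀·N(d₁) − D·e^(−rT)·N(d₂)
   = 229.7223·0.999809 − 91.9669·0.868935·0.999404 = 149.812690
B₀ = V₀ − E₀ = 229.7223 − 149.812690 = 79.909610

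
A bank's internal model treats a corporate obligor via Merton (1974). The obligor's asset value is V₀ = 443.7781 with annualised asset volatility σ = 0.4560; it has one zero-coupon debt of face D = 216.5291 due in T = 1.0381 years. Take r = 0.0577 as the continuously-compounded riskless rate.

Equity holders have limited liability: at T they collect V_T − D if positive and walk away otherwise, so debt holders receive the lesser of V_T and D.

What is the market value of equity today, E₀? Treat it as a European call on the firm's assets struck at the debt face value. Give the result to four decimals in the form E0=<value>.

E0=242.5097

d₁ = [ln(V₀/D) + (r + σ²/2)T] / (σ√T)
   = [ln(443.7781/216.5291) + (0.0577 + 0.5·0.4560²)·1.0381] / (0.4560·√1.0381)
   = [0.717600 + 0.167828] / 0.464606 = 1.905761
d₂ = d₁ − σ√T = 1.905761 − 0.464606 = 1.441155
N(d₁) = 0.971659,  N(d₂) = 0.925230,  e^(−rT) = 0.941860
E₀ = V₀·N(d₁) − D·e^(−rT)·N(d₂)
   = 443.7781·0.971659 − 216.5291·0.941860·0.925230 = 242.509691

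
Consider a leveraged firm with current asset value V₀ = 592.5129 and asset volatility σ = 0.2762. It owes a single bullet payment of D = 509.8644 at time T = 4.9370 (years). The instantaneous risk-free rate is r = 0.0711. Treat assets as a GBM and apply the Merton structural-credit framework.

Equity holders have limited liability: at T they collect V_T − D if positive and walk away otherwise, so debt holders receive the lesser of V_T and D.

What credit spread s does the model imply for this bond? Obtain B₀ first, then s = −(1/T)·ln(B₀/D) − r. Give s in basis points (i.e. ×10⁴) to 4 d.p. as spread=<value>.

d₁ = [ln(V₀/D) + (r + σ²/2)T] / (σ√T)
   = [ln(592.5129/509.8644) + (0.0711 + 0.5·0.2762²)·4.9370] / (0.2762·√4.9370)
   = [0.150228 + 0.539334] / 0.613699 = 1.123616
d₂ = d₁ − σ√T = 1.123616 − 0.613699 = 0.509917
N(d₁) = 0.869412,  N(d₂) = 0.694945,  e^(−rT) = 0.703969
E₀ = V₀·N(d₁) − D·e^(−rT)·N(d₂)
   = 592.5129·0.869412 − 509.8644·0.703969·0.694945 = 265.701942
B₀ = V₀ − E₀ = 592.5129 − 265.701942 = 326.810958
spread = −(1/T)·ln(B₀/D) − r = −(1/4.9370)·ln(326.810958/509.8644) − 0.0711 = 0.01898769
in basis points: 0.01898769 × 10⁴ = 189.8769 bp

spread=189.8769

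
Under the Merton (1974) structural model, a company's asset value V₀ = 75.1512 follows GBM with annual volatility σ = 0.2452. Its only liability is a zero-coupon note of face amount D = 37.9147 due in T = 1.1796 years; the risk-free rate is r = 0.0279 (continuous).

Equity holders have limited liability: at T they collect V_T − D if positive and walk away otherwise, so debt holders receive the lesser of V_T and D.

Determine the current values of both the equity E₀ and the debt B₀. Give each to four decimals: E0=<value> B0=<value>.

d₁ = [ln(V₀/D) + (r + σ²/2)T] / (σ√T)
   = [ln(75.1512/37.9147) + (0.0279 + 0.5·0.2452²)·1.1796] / (0.2452·√1.1796)
   = [0.684163 + 0.068371] / 0.266310 = 2.825782
d₂ = d₁ − σ√T = 2.825782 − 0.266310 = 2.559472
N(d₁) = 0.997642,  N(d₂) = 0.994758,  e^(−rT) = 0.967625
E₀ = V₀·N(d₁) − D·e^(−rT)·N(d₂)
   = 75.1512·0.997642 − 37.9147·0.967625·0.994758 = 38.479067
B₀ = V₀ − E₀ = 75.1512 − 38.479067 = 36.672133

E0=38.4791 B0=36.6721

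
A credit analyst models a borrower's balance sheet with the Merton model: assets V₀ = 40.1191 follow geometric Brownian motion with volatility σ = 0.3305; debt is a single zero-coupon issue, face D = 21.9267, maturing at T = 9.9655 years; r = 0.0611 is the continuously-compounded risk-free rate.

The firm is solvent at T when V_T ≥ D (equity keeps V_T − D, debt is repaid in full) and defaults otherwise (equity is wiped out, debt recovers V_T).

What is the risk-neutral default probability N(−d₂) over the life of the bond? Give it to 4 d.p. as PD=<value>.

d₁ = [ln(V₀/D) + (r + σ²/2)T] / (σ√T)
   = [ln(40.1191/21.9267) + (0.0611 + 0.5·0.3305²)·9.9655] / (0.3305·√9.9655)
   = [0.604147 + 1.153159] / 1.043328 = 1.684327
d₂ = d₁ − σ√T = 1.684327 − 1.043328 = 0.640999
risk-neutral PD = N(−d₂) = N(-0.640999) = 0.260762

PD=0.2608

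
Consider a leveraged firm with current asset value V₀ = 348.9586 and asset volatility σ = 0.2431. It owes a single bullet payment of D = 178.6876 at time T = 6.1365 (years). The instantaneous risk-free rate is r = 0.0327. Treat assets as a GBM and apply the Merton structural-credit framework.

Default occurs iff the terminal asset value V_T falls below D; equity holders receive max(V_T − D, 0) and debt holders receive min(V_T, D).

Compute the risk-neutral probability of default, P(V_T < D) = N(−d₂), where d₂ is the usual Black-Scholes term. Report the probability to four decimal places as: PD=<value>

PD=0.1264

d₁ = [ln(V₀/D) + (r + σ²/2)T] / (σ√T)
   = [ln(348.9586/178.6876) + (0.0327 + 0.5·0.2431²)·6.1365] / (0.2431·√6.1365)
   = [0.669314 + 0.381990] / 0.602206 = 1.745754
d₂ = d₁ − σ√T = 1.745754 − 0.602206 = 1.143548
risk-neutral PD = N(−d₂) = N(-1.143548) = 0.126406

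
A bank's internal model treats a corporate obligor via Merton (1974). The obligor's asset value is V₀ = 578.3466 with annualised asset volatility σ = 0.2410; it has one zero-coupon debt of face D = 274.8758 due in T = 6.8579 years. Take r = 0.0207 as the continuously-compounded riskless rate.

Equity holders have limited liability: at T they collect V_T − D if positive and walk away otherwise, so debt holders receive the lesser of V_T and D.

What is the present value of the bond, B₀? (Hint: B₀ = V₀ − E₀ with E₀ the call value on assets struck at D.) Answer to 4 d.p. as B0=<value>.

d₁ = [ln(V₀/D) + (r + σ²/2)T] / (σ√T)
   = [ln(578.3466/274.8758) + (0.0207 + 0.5·0.2410²)·6.8579] / (0.2410·√6.8579)
   = [0.743854 + 0.341115] / 0.631121 = 1.719115
d₂ = d₁ − σ√T = 1.719115 − 0.631121 = 1.087994
N(d₁) = 0.957203,  N(d₂) = 0.861701,  e^(−rT) = 0.867657
E₀ = V₀·N(d₁) − D·e^(−rT)·N(d₂)
   = 578.3466·0.957203 − 274.8758·0.867657·0.861701 = 348.081289
B₀ = V₀ − E₀ = 578.3466 − 348.081289 = 230.265311

B0=230.2653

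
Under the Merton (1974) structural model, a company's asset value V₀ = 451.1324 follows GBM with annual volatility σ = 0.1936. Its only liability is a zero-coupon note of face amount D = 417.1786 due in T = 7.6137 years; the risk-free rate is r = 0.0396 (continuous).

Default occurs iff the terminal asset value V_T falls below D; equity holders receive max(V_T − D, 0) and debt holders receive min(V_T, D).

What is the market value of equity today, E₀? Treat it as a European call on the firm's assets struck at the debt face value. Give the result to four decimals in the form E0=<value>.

E0=169.9409

d₁ = [ln(V₀/D) + (r + σ²/2)T] / (σ√T)
   = [ln(451.1324/417.1786) + (0.0396 + 0.5·0.1936²)·7.6137] / (0.1936·√7.6137)
   = [0.078246 + 0.444187] / 0.534199 = 0.977975
d₂ = d₁ − σ√T = 0.977975 − 0.534199 = 0.443776
N(d₁) = 0.835957,  N(d₂) = 0.671398,  e^(−rT) = 0.739706
E₀ = V₀·N(d₁) − D·e^(−rT)·N(d₂)
   = 451.1324·0.835957 − 417.1786·0.739706·0.671398 = 169.940867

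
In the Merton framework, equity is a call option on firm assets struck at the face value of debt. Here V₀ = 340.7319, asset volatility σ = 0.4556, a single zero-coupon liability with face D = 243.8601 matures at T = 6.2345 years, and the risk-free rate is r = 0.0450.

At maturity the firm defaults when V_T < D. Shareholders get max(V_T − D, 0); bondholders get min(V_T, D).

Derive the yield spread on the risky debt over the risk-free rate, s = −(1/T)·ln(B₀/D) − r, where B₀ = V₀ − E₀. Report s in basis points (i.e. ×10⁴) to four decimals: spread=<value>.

d₁ = [ln(V₀/D) + (r + σ²/2)T] / (σ√T)
   = [ln(340.7319/243.8601) + (0.0450 + 0.5·0.4556²)·6.2345] / (0.4556·√6.2345)
   = [0.334501 + 0.927604] / 1.137587 = 1.109459
d₂ = d₁ − σ√T = 1.109459 − 1.137587 = -0.028128
N(d₁) = 0.866384,  N(d₂) = 0.488780,  e^(−rT) = 0.755366
E₀ = V₀·N(d₁) − D·e^(−rT)·N(d₂)
   = 340.7319·0.866384 − 243.8601·0.755366·0.488780 = 205.169522
B₀ = V₀ − E₀ = 340.7319 − 205.169522 = 135.562378
spread = −(1/T)·ln(B₀/D) − r = −(1/6.2345)·ln(135.562378/243.8601) − 0.0450 = 0.04917962
in basis points: 0.04917962 × 10⁴ = 491.7962 bp

spread=491.7962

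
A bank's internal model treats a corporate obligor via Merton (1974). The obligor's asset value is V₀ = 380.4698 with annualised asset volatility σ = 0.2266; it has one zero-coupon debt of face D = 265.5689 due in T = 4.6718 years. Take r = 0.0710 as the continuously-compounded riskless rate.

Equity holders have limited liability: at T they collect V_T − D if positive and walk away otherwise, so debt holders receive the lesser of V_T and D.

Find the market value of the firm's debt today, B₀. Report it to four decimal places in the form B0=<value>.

B0=185.9820

d₁ = [ln(V₀/D) + (r + σ²/2)T] / (σ√T)
   = [ln(380.4698/265.5689) + (0.0710 + 0.5·0.2266²)·4.6718] / (0.2266·√4.6718)
   = [0.359532 + 0.451641] / 0.489781 = 1.656195
d₂ = d₁ − σ√T = 1.656195 − 0.489781 = 1.166414
N(d₁) = 0.951159,  N(d₂) = 0.878276,  e^(−rT) = 0.717704
E₀ = V₀·N(d₁) − D·e^(−rT)·N(d₂)
   = 380.4698·0.951159 − 265.5689·0.717704·0.878276 = 194.487803
B₀ = V₀ − E₀ = 380.4698 − 194.487803 = 185.981997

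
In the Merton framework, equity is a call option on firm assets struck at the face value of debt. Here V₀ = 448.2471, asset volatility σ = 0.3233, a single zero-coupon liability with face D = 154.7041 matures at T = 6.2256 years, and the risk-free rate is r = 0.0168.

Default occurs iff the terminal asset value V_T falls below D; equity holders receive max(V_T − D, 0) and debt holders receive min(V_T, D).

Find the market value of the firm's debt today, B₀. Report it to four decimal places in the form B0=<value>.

d₁ = [ln(V₀/D) + (r + σ²/2)T] / (σ√T)
   = [ln(448.2471/154.7041) + (0.0168 + 0.5·0.3233²)·6.2256] / (0.3233·√6.2256)
   = [1.063830 + 0.429949] / 0.806671 = 1.851783
d₂ = d₁ − σ√T = 1.851783 − 0.806671 = 1.045112
N(d₁) = 0.967972,  N(d₂) = 0.852014,  e^(−rT) = 0.900694
E₀ = V₀·N(d₁) − D·e^(−rT)·N(d₂)
   = 448.2471·0.967972 − 154.7041·0.900694·0.852014 = 315.169873
B₀ = V₀ − E₀ = 448.2471 − 315.169873 = 133.077227

B0=133.0772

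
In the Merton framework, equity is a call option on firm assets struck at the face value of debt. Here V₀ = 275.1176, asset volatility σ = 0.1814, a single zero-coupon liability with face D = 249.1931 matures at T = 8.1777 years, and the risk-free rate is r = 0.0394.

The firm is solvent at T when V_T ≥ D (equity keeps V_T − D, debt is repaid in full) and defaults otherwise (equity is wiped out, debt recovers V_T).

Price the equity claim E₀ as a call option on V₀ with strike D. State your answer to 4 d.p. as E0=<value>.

E0=107.9044

d₁ = [ln(V₀/D) + (r + σ²/2)T] / (σ√T)
   = [ln(275.1176/249.1931) + (0.0394 + 0.5·0.1814²)·8.1777] / (0.1814·√8.1777)
   = [0.098971 + 0.456749] / 0.518744 = 1.071279
d₂ = d₁ − σ√T = 1.071279 − 0.518744 = 0.552536
N(d₁) = 0.857978,  N(d₂) = 0.709709,  e^(−rT) = 0.724552
E₀ = V₀·N(d₁) − D·e^(−rT)·N(d₂)
   = 275.1176·0.857978 − 249.1931·0.724552·0.709709 = 107.904429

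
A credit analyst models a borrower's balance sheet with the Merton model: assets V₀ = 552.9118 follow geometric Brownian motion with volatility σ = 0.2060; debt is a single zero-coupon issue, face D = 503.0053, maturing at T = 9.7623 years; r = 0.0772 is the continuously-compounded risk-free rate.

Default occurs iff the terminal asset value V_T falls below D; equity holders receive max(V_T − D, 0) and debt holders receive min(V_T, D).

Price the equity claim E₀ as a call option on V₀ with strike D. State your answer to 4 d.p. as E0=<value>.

d₁ = [ln(V₀/D) + (r + σ²/2)T] / (σ√T)
   = [ln(552.9118/503.0053) + (0.0772 + 0.5·0.2060²)·9.7623] / (0.2060·√9.7623)
   = [0.094598 + 0.960786] / 0.643640 = 1.639710
d₂ = d₁ − σ√T = 1.639710 − 0.643640 = 0.996070
N(d₁) = 0.949467,  N(d₂) = 0.840392,  e^(−rT) = 0.470646
E₀ = V₀·N(d₁) − D·e^(−rT)·N(d₂)
   = 552.9118·0.949467 − 503.0053·0.470646·0.840392 = 326.019546

E0=326.0195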